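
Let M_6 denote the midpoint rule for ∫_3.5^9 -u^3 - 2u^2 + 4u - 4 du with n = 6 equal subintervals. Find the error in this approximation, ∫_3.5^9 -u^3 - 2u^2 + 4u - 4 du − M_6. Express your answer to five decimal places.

Exact integral: ∫_3.5^9 f(u) du ≈ -1944.6510417.
M_6 ≈ -1936.6596499.
Error ≈ -1944.6510417 − (-1936.6596499) ≈ -7.99139.

-7.99139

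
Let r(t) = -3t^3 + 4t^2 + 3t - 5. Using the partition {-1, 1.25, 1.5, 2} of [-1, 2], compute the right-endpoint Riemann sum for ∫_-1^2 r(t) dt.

Subinterval widths: 2.25, 0.25, 0.5.
Right endpoints: 1.25, 1.5, 2.
r(1.25) = -0.859375, r(1.5) = -1.625, r(2) = -7.
Sum = Σ Δt_i · r(t_i).
Sum = -5.83984375.

-5.83984375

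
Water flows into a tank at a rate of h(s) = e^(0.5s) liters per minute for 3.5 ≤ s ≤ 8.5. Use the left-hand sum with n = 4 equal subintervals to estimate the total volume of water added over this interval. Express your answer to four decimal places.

Δs = (8.5 − 3.5)/4 = 1.25.
Left endpoints: 3.5, 4.75, 6, 7.25.
h(3.5) ≈ 5.7546, h(4.75) ≈ 10.7510, h(6) ≈ 20.0855, h(7.25) ≈ 37.5247.
Sum = Δs · [h(3.5) + h(4.75) + h(6) + h(7.25)].
Sum ≈ 92.6448.

92.6448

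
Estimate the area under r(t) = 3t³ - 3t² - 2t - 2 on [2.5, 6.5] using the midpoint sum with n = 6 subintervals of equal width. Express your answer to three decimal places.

1000.944

Δt = (6.5 − 2.5)/6 = 2/3.
Midpoints: 17/6, 3.5, 25/6, 29/6, 5.5, 37/6.
r(17/6) = 2627/72, r(3.5) = 82.875, r(25/6) = 11131/72, r(29/6) = 18503/72, r(5.5) = 395.375, r(37/6) = 41407/72.
Sum = Δt · [r(17/6) + r(3.5) + r(25/6) + ...].
Sum ≈ 1000.944.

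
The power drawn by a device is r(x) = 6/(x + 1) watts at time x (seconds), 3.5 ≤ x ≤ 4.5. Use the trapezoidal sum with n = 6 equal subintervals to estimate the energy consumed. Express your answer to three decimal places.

Δx = (4.5 − 3.5)/6 = 1/6.
r(3.5) = 4/3, r(11/3) = 9/7, r(23/6) = 36/29, r(4) = 1.2, r(25/6) = 36/31, r(13/3) = 1.125, r(4.5) = 12/11.
T_6 = (Δx/2)·[r(x_0) + 2r(x_1) + ... + 2r(x_{5}) + r(x_6)].
Sum ≈ 1.204.

1.204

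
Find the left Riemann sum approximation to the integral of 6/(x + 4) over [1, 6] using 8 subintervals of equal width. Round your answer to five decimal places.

4.35223

Δx = (6 − 1)/8 = 0.625.
Left endpoints: 1, 1.625, 2.25, 2.875, 3.5, 4.125, 4.75, 5.375.
f(1) = 1.2, f(1.625) = 16/15, f(2.25) = 0.96, f(2.875) = 48/55, f(3.5) = 0.8, f(4.125) = 48/65, f(4.75) = 24/35, f(5.375) = 0.64.
Sum = Δx · [f(1) + f(1.625) + f(2.25) + ...].
Sum ≈ 4.35223.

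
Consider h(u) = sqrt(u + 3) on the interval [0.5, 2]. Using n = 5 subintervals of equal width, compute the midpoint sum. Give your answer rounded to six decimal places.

Δu = (2 − 0.5)/5 = 0.3.
Midpoints: 0.65, 0.95, 1.25, 1.55, 1.85.
h(0.65) ≈ 1.910497, h(0.95) ≈ 1.987461, h(1.25) ≈ 2.061553, h(1.55) ≈ 2.133073, h(1.85) ≈ 2.202272.
Sum = Δu · [h(0.65) + h(0.95) + h(1.25) + h(1.55) + h(1.85)].
Sum ≈ 3.088457.

3.088457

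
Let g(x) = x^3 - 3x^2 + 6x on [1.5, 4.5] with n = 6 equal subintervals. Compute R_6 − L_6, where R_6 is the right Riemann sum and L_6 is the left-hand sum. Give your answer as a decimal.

25.875

R_6 = 81.1875.
L_6 = 55.3125.
R_6 − L_6 = 25.875.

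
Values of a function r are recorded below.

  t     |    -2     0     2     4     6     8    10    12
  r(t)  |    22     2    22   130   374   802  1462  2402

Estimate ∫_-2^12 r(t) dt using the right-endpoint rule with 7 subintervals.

10388

Δt = 2.
Sum = 2·[2 + 22 + 130 + 374 + 802 + 1462 + 2402] = 10388.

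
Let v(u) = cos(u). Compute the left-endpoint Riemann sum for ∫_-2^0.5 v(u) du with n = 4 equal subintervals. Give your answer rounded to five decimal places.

0.93893

Δu = (0.5 − (-2))/4 = 0.625.
Left endpoints: -2, -1.375, -0.75, -0.125.
v(-2) ≈ -0.41615, v(-1.375) ≈ 0.19455, v(-0.75) ≈ 0.73169, v(-0.125) ≈ 0.99220.
Sum = Δu · [v(-2) + v(-1.375) + v(-0.75) + v(-0.125)].
Sum ≈ 0.93893.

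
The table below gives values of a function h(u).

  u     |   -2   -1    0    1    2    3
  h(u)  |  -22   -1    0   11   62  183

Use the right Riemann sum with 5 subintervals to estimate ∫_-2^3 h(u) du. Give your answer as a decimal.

Δu = 1.
Sum = 1·[(-1) + 0 + 11 + 62 + 183] = 255.

255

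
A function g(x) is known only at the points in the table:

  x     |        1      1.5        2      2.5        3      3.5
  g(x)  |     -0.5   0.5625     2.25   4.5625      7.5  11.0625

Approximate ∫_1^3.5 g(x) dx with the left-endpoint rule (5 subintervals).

7.1875

Δx = 0.5.
Sum = 0.5·[(-0.5) + 0.5625 + 2.25 + 4.5625 + 7.5] = 7.1875.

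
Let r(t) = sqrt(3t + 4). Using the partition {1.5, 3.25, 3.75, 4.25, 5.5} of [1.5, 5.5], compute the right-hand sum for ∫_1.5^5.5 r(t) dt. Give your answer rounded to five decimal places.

16.14769

Subinterval widths: 1.75, 0.5, 0.5, 1.25.
Right endpoints: 3.25, 3.75, 4.25, 5.5.
r(3.25) ≈ 3.70810, r(3.75) ≈ 3.90512, r(4.25) ≈ 4.09268, r(5.5) ≈ 4.52769.
Sum = Σ Δt_i · r(t_i).
Sum ≈ 16.14769.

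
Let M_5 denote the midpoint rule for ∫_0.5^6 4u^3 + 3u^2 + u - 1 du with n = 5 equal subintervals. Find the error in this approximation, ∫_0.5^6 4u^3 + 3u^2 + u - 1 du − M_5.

23.2925

Exact integral: ∫_0.5^6 f(u) du = 1524.1875.
M_5 = 1500.895.
Error = 1524.1875 − 1500.895 = 23.2925.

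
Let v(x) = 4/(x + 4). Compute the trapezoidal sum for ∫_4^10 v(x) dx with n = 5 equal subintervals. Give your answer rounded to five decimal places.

2.24350

Δx = (10 − 4)/5 = 1.2.
v(4) = 0.5, v(5.2) = 10/23, v(6.4) = 5/13, v(7.6) = 10/29, v(8.8) = 0.3125, v(10) = 2/7.
T_5 = (Δx/2)·[v(x_0) + 2v(x_1) + ... + 2v(x_{4}) + v(x_5)].
Sum ≈ 2.24350.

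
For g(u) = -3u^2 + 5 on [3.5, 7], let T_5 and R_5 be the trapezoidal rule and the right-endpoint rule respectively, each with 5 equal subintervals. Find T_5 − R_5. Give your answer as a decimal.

38.5875

T_5 = -283.4825.
R_5 = -322.07.
T_5 − R_5 = 38.5875.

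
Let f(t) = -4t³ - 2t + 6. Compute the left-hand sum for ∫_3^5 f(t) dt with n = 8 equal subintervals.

-499.5

Δt = (5 − 3)/8 = 0.25.
Left endpoints: 3, 3.25, 3.5, 3.75, 4, 4.25, 4.5, 4.75.
f(3) = -108, f(3.25) = -137.8125, f(3.5) = -172.5, f(3.75) = -212.4375, f(4) = -258, f(4.25) = -309.5625, f(4.5) = -367.5, f(4.75) = -432.1875.
Sum = Δt · [f(3) + f(3.25) + f(3.5) + ...].
Sum = -499.5.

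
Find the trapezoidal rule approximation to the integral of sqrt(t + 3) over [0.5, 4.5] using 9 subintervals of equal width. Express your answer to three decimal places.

9.326

Δt = (4.5 − 0.5)/9 = 4/9.
f(0.5) ≈ 1.871, f(17/18) ≈ 1.986, f(25/18) ≈ 2.095, f(11/6) ≈ 2.198, f(41/18) ≈ 2.297, f(49/18) ≈ 2.392, f(19/6) ≈ 2.483, f(65/18) ≈ 2.571, f(73/18) ≈ 2.656, f(4.5) ≈ 2.739.
T_9 = (Δt/2)·[f(t_0) + 2f(t_1) + ... + 2f(t_{8}) + f(t_9)].
Sum ≈ 9.326.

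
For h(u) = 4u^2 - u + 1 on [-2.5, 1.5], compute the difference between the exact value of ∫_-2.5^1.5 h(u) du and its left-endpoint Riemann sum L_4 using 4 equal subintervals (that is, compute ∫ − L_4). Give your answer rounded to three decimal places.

Exact integral: ∫_-2.5^1.5 h(u) du ≈ 31.33333.
L_4 = 44.
Error ≈ 31.33333 − 44 ≈ -12.667.

-12.667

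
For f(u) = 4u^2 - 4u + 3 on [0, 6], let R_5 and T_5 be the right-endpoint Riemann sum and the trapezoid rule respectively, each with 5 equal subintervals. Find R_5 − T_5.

R_5 = 311.76.
T_5 = 239.76.
R_5 − T_5 = 72.

72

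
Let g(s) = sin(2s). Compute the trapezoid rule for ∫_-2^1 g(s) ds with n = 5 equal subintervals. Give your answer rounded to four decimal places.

Δs = (1 − (-2))/5 = 0.6.
g(-2) ≈ 0.7568, g(-1.4) ≈ -0.3350, g(-0.8) ≈ -0.9996, g(-0.2) ≈ -0.3894, g(0.4) ≈ 0.7174, g(1) ≈ 0.9093.
T_5 = (Δs/2)·[g(s_0) + 2g(s_1) + ... + 2g(s_{4}) + g(s_5)].
Sum ≈ -0.1041.

-0.1041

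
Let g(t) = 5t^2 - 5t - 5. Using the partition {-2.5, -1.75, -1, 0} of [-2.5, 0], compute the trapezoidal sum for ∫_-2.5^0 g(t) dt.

Subinterval widths: 0.75, 0.75, 1.
g(-2.5) = 38.75, g(-1.75) = 19.0625, g(-1) = 5, g(0) = -5.
On each subinterval the trapezoid contributes (Δt_i/2)·[g(t_{i-1}) + g(t_i)].
Sum = 30.703125.

30.703125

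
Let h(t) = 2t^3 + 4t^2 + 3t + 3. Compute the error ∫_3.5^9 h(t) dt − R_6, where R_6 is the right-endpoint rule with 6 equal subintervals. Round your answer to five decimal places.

Exact integral: ∫_3.5^9 h(t) dt ≈ 4239.9270833.
R_6 ≈ 5034.4447338.
Error ≈ 4239.9270833 − 5034.4447338 ≈ -794.51765.

-794.51765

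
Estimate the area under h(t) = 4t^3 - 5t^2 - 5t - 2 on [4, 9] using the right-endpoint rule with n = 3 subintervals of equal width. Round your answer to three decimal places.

7118.148

Δt = (9 − 4)/3 = 5/3.
Right endpoints: 17/3, 22/3, 9.
h(17/3) = 14498/27, h(22/3) = 34288/27, h(9) = 2464.
Sum = Δt · [h(17/3) + h(22/3) + h(9)].
Sum ≈ 7118.148.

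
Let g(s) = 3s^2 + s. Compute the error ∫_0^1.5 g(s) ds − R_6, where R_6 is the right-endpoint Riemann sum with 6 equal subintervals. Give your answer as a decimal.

-1.078125

Exact integral: ∫_0^1.5 g(s) ds = 4.5.
R_6 = 5.578125.
Error = 4.5 − 5.578125 = -1.078125.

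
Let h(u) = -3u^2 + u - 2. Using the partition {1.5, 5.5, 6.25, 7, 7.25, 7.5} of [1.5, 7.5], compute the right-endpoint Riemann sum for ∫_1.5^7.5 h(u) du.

Subinterval widths: 4, 0.75, 0.75, 0.25, 0.25.
Right endpoints: 5.5, 6.25, 7, 7.25, 7.5.
h(5.5) = -87.25, h(6.25) = -112.9375, h(7) = -142, h(7.25) = -152.4375, h(7.5) = -163.25.
Sum = Σ Δu_i · h(u_i).
Sum = -619.125.

-619.125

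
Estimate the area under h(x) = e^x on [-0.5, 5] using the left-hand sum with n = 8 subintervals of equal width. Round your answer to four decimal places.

102.7746

Δx = (5 − (-0.5))/8 = 0.6875.
Left endpoints: -0.5, 0.1875, 0.875, 1.5625, 2.25, 2.9375, 3.625, 4.3125.
h(-0.5) ≈ 0.6065, h(0.1875) ≈ 1.2062, h(0.875) ≈ 2.3989, h(1.5625) ≈ 4.7707, h(2.25) ≈ 9.4877, h(2.9375) ≈ 18.8686, h(3.625) ≈ 37.5247, h(4.3125) ≈ 74.6268.
Sum = Δx · [h(-0.5) + h(0.1875) + h(0.875) + ...].
Sum ≈ 102.7746.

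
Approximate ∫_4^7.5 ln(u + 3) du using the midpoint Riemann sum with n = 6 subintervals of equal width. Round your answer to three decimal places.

7.569

Δu = (7.5 − 4)/6 = 7/12.
Midpoints: 103/24, 4.875, 131/24, 145/24, 6.625, 173/24.
f(103/24) ≈ 1.987, f(4.875) ≈ 2.064, f(131/24) ≈ 2.135, f(145/24) ≈ 2.202, f(6.625) ≈ 2.264, f(173/24) ≈ 2.323.
Sum = Δu · [f(103/24) + f(4.875) + f(131/24) + ...].
Sum ≈ 7.569.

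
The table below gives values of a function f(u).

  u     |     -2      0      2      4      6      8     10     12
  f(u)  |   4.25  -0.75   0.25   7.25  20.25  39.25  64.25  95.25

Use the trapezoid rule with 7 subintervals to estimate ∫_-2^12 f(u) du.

Δu = 2.
T_7 = (2/2)·[4.25 + 2·(-0.75) + 2·0.25 + 2·7.25 + 2·20.25 + 2·39.25 + 2·64.25 + 95.25] = 360.5.

360.5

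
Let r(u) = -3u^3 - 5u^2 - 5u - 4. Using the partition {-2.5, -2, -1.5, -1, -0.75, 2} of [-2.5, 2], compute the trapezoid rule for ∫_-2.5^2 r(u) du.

Subinterval widths: 0.5, 0.5, 0.5, 0.25, 2.75.
r(-2.5) = 24.125, r(-2) = 10, r(-1.5) = 2.375, r(-1) = -1, r(-0.75) = -1.796875, r(2) = -58.
On each subinterval the trapezoid contributes (Δu_i/2)·[r(u_{i-1}) + r(u_i)].
Sum = -70.6015625.

-70.6015625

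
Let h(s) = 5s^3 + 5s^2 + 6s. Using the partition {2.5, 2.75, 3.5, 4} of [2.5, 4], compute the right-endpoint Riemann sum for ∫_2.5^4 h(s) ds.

Subinterval widths: 0.25, 0.75, 0.5.
Right endpoints: 2.75, 3.5, 4.
h(2.75) = 158.296875, h(3.5) = 296.625, h(4) = 424.
Sum = Σ Δs_i · h(s_i).
Sum = 474.04296875.

474.04296875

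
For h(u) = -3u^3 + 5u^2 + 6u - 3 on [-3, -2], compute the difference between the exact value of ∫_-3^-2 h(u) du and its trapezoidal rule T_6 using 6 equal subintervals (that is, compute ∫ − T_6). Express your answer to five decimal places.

Exact integral: ∫_-3^-2 h(u) du ≈ 62.4166667.
T_6 ≈ 62.5439815.
Error ≈ 62.4166667 − 62.5439815 ≈ -0.12731.

-0.12731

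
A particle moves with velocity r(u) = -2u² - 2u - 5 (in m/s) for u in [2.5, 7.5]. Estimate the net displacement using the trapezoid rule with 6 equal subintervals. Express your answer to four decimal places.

Δu = (7.5 − 2.5)/6 = 5/6.
r(2.5) = -22.5, r(10/3) = -305/9, r(25/6) = -865/18, r(5) = -65, r(35/6) = -1525/18, r(20/3) = -965/9, r(7.5) = -132.5.
T_6 = (Δu/2)·[r(u_0) + 2r(u_1) + ... + 2r(u_{5}) + r(u_6)].
Sum ≈ -346.9907.

-346.9907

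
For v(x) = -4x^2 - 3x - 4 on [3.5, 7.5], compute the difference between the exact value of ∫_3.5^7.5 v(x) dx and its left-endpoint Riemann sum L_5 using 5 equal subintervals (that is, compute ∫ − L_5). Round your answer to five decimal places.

-73.49333

Exact integral: ∫_3.5^7.5 v(x) dx ≈ -587.3333333.
L_5 = -513.84.
Error ≈ -587.3333333 − (-513.84) ≈ -73.49333.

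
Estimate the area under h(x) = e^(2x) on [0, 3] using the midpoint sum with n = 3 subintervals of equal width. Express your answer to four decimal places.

171.2170

Δx = (3 − 0)/3 = 1.
Midpoints: 0.5, 1.5, 2.5.
h(0.5) ≈ 2.7183, h(1.5) ≈ 20.0855, h(2.5) ≈ 148.4132.
Sum = Δx · [h(0.5) + h(1.5) + h(2.5)].
Sum ≈ 171.2170.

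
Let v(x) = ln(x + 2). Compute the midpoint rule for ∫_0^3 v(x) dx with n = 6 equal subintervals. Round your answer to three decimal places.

Δx = (3 − 0)/6 = 0.5.
Midpoints: 0.25, 0.75, 1.25, 1.75, 2.25, 2.75.
v(0.25) ≈ 0.811, v(0.75) ≈ 1.012, v(1.25) ≈ 1.179, v(1.75) ≈ 1.322, v(2.25) ≈ 1.447, v(2.75) ≈ 1.558.
Sum = Δx · [v(0.25) + v(0.75) + v(1.25) + ...].
Sum ≈ 3.664.

3.664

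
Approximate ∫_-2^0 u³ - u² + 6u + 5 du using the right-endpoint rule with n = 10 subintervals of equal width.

-6.32

Δu = (0 − (-2))/10 = 0.2.
Right endpoints: -1.8, -1.6, -1.4, -1.2, -1, -0.8, -0.6, -0.4, -0.2, 0.
f(-1.8) = -14.872, f(-1.6) = -11.256, f(-1.4) = -8.104, f(-1.2) = -5.368, f(-1) = -3, f(-0.8) = -0.952, f(-0.6) = 0.824, f(-0.4) = 2.376, f(-0.2) = 3.752, f(0) = 5.
Sum = Δu · [f(-1.8) + f(-1.6) + f(-1.4) + ...].
Sum = -6.32.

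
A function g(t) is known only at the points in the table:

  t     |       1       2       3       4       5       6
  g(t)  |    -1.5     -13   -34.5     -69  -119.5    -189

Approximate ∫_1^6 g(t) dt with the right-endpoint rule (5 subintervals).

Δt = 1.
Sum = 1·[(-13) + (-34.5) + (-69) + (-119.5) + (-189)] = -425.

-425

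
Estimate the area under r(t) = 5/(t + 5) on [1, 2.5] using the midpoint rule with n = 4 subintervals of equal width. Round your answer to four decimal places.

1.1154

Δt = (2.5 − 1)/4 = 0.375.
Midpoints: 1.1875, 1.5625, 1.9375, 2.3125.
r(1.1875) = 80/99, r(1.5625) = 16/21, r(1.9375) = 80/111, r(2.3125) = 80/117.
Sum = Δt · [r(1.1875) + r(1.5625) + r(1.9375) + r(2.3125)].
Sum ≈ 1.1154.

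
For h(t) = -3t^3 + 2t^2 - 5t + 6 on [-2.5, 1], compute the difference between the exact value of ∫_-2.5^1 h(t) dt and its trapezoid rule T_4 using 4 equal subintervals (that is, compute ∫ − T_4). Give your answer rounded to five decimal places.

-3.90788

Exact integral: ∫_-2.5^1 h(t) dt ≈ 73.7552083.
T_4 ≈ 77.6630859.
Error ≈ 73.7552083 − 77.6630859 ≈ -3.90788.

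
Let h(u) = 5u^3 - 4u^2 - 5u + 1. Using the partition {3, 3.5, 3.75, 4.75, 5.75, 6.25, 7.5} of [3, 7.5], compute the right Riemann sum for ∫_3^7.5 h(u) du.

4162.20703125

Subinterval widths: 0.5, 0.25, 1, 1, 0.5, 1.25.
Right endpoints: 3.5, 3.75, 4.75, 5.75, 6.25, 7.5.
h(3.5) = 148.875, h(3.75) = 189.671875, h(4.75) = 422.859375, h(5.75) = 790.546875, h(6.25) = 1034.203125, h(7.5) = 1847.875.
Sum = Σ Δu_i · h(u_i).
Sum = 4162.20703125.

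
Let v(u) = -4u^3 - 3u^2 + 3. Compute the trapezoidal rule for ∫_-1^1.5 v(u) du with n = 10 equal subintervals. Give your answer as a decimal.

-1.09375

Δu = (1.5 − (-1))/10 = 0.25.
v(-1) = 4, v(-0.75) = 3, v(-0.5) = 2.75, v(-0.25) = 2.875, v(0) = 3, v(0.25) = 2.75, v(0.5) = 1.75, v(0.75) = -0.375, v(1) = -4, v(1.25) = -9.5, v(1.5) = -17.25.
T_10 = (Δu/2)·[v(u_0) + 2v(u_1) + ... + 2v(u_{9}) + v(u_10)].
Sum = -1.09375.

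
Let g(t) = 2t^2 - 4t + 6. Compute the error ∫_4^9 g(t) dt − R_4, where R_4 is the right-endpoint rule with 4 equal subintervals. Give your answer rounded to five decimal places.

Exact integral: ∫_4^9 g(t) dt ≈ 343.3333333.
R_4 = 414.6875.
Error ≈ 343.3333333 − 414.6875 ≈ -71.35417.

-71.35417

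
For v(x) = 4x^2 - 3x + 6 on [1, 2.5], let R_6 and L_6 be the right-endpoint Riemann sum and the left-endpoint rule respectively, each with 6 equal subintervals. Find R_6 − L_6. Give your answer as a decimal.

R_6 = 22.75.
L_6 = 18.625.
R_6 − L_6 = 4.125.

4.125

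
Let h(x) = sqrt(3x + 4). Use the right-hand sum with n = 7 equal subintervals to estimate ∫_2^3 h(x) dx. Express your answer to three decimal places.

Δx = (3 − 2)/7 = 1/7.
Right endpoints: 15/7, 16/7, 17/7, 18/7, 19/7, 20/7, 3.
h(15/7) ≈ 3.229, h(16/7) ≈ 3.295, h(17/7) ≈ 3.359, h(18/7) ≈ 3.423, h(19/7) ≈ 3.485, h(20/7) ≈ 3.546, h(3) ≈ 3.606.
Sum = Δx · [h(15/7) + h(16/7) + h(17/7) + ...].
Sum ≈ 3.420.

3.420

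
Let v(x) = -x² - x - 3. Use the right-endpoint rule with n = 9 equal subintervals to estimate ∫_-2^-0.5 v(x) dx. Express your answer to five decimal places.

Δx = (-0.5 − (-2))/9 = 1/6.
Right endpoints: -11/6, -5/3, -1.5, -4/3, -7/6, -1, -5/6, -2/3, -0.5.
v(-11/6) = -163/36, v(-5/3) = -37/9, v(-1.5) = -3.75, v(-4/3) = -31/9, v(-7/6) = -115/36, v(-1) = -3, v(-5/6) = -103/36, v(-2/3) = -25/9, v(-0.5) = -2.75.
Sum = Δx · [v(-11/6) + v(-5/3) + v(-1.5) + ...].
Sum ≈ -5.06944.

-5.06944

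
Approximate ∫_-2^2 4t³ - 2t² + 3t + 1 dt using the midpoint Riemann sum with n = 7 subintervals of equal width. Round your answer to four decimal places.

Δt = (2 − (-2))/7 = 4/7.
Midpoints: -12/7, -8/7, -4/7, 0, 4/7, 8/7, 12/7.
f(-12/7) = -10349/343, f(-8/7) = -3777/343, f(-4/7) = -725/343, f(0) = 1, f(4/7) = 963/343, f(8/7) = 2671/343, f(12/7) = 7003/343.
Sum = Δt · [f(-12/7) + f(-8/7) + f(-4/7) + ...].
Sum ≈ -6.4490.

-6.4490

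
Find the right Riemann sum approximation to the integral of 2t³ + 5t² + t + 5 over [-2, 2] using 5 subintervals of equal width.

Δt = (2 − (-2))/5 = 0.8.
Right endpoints: -1.2, -0.4, 0.4, 1.2, 2.
f(-1.2) = 7.544, f(-0.4) = 5.272, f(0.4) = 6.328, f(1.2) = 16.856, f(2) = 43.
Sum = Δt · [f(-1.2) + f(-0.4) + f(0.4) + f(1.2) + f(2)].
Sum = 63.2.

63.2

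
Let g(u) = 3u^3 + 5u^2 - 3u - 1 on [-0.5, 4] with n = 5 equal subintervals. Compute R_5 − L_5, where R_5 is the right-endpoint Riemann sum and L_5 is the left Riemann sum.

231.8625

R_5 = 399.24.
L_5 = 167.3775.
R_5 − L_5 = 231.8625.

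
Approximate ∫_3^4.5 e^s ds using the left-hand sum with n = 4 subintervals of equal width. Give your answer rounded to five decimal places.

Δs = (4.5 − 3)/4 = 0.375.
Left endpoints: 3, 3.375, 3.75, 4.125.
f(3) ≈ 20.08554, f(3.375) ≈ 29.22428, f(3.75) ≈ 42.52108, f(4.125) ≈ 61.86781.
Sum = Δs · [f(3) + f(3.375) + f(3.75) + f(4.125)].
Sum ≈ 57.63702.

57.63702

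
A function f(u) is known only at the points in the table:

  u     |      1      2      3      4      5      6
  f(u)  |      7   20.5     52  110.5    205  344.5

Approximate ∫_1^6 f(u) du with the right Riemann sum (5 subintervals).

Δu = 1.
Sum = 1·[20.5 + 52 + 110.5 + 205 + 344.5] = 732.5.

732.5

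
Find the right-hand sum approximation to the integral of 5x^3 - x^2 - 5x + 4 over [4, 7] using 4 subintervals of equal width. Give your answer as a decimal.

3045.796875

Δx = (7 − 4)/4 = 0.75.
Right endpoints: 4.75, 5.5, 6.25, 7.
f(4.75) = 493.546875, f(5.5) = 778.125, f(6.25) = 1154.390625, f(7) = 1635.
Sum = Δx · [f(4.75) + f(5.5) + f(6.25) + f(7)].
Sum = 3045.796875.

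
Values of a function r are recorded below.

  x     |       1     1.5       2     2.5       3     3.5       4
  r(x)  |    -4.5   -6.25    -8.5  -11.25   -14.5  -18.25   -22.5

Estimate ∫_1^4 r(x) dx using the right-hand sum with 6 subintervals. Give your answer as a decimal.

Δx = 0.5.
Sum = 0.5·[(-6.25) + (-8.5) + (-11.25) + (-14.5) + (-18.25) + (-22.5)] = -40.625.

-40.625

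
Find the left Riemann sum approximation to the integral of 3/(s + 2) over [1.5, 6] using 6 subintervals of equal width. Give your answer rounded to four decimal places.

Δs = (6 − 1.5)/6 = 0.75.
Left endpoints: 1.5, 2.25, 3, 3.75, 4.5, 5.25.
f(1.5) = 6/7, f(2.25) = 12/17, f(3) = 0.6, f(3.75) = 12/23, f(4.5) = 6/13, f(5.25) = 12/29.
Sum = Δs · [f(1.5) + f(2.25) + f(3) + ...].
Sum ≈ 2.6701.

2.6701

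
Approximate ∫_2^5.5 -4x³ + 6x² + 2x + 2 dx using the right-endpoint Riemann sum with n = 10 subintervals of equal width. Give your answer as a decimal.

-633.924375

Δx = (5.5 − 2)/10 = 0.35.
Right endpoints: 2.35, 2.7, 3.05, 3.4, 3.75, 4.1, 4.45, 4.8, 5.15, 5.5.
f(2.35) = -12.0765, f(2.7) = -27.592, f(3.05) = -49.5755, f(3.4) = -79.056, f(3.75) = -117.0625, f(4.1) = -164.624, f(4.45) = -222.7695, f(4.8) = -292.528, f(5.15) = -374.9285, f(5.5) = -471.
Sum = Δx · [f(2.35) + f(2.7) + f(3.05) + ...].
Sum = -633.924375.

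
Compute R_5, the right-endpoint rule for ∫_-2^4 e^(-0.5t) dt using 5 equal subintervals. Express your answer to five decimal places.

3.77018

Δt = (4 − (-2))/5 = 1.2.
Right endpoints: -0.8, 0.4, 1.6, 2.8, 4.
f(-0.8) ≈ 1.49182, f(0.4) ≈ 0.81873, f(1.6) ≈ 0.44933, f(2.8) ≈ 0.24660, f(4) ≈ 0.13534.
Sum = Δt · [f(-0.8) + f(0.4) + f(1.6) + f(2.8) + f(4)].
Sum ≈ 3.77018.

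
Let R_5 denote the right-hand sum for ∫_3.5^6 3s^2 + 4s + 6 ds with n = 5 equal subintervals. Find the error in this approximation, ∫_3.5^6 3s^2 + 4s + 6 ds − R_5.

-20.625

Exact integral: ∫_3.5^6 f(s) ds = 235.625.
R_5 = 256.25.
Error = 235.625 − 256.25 = -20.625.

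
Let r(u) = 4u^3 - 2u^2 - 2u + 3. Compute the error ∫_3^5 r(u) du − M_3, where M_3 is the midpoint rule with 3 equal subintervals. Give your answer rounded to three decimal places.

Exact integral: ∫_3^5 r(u) du ≈ 468.66667.
M_3 ≈ 465.25926.
Error ≈ 468.66667 − 465.25926 ≈ 3.407.

3.407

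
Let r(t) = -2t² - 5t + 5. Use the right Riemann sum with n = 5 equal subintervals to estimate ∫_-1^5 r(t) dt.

-163.68

Δt = (5 − (-1))/5 = 1.2.
Right endpoints: 0.2, 1.4, 2.6, 3.8, 5.
r(0.2) = 3.92, r(1.4) = -5.92, r(2.6) = -21.52, r(3.8) = -42.88, r(5) = -70.
Sum = Δt · [r(0.2) + r(1.4) + r(2.6) + r(3.8) + r(5)].
Sum = -163.68.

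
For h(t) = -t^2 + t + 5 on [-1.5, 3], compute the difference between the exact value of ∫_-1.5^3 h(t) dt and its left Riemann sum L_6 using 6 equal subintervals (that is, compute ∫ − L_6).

-0.421875

Exact integral: ∫_-1.5^3 h(t) dt = 15.75.
L_6 = 16.171875.
Error = 15.75 − 16.171875 = -0.421875.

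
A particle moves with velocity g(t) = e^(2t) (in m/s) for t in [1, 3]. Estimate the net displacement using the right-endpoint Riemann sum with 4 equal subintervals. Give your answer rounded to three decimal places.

Δt = (3 − 1)/4 = 0.5.
Right endpoints: 1.5, 2, 2.5, 3.
g(1.5) ≈ 20.086, g(2) ≈ 54.598, g(2.5) ≈ 148.413, g(3) ≈ 403.429.
Sum = Δt · [g(1.5) + g(2) + g(2.5) + g(3)].
Sum ≈ 313.263.

313.263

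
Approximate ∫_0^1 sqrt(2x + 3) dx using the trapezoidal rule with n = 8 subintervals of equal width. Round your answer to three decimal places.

Δx = (1 − 0)/8 = 0.125.
f(0) ≈ 1.732, f(0.125) ≈ 1.803, f(0.25) ≈ 1.871, f(0.375) ≈ 1.936, f(0.5) ≈ 2.000, f(0.625) ≈ 2.062, f(0.75) ≈ 2.121, f(0.875) ≈ 2.179, f(1) ≈ 2.236.
T_8 = (Δx/2)·[f(x_0) + 2f(x_1) + ... + 2f(x_{7}) + f(x_8)].
Sum ≈ 1.995.

1.995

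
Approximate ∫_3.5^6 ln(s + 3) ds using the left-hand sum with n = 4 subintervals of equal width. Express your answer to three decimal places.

5.005

Δs = (6 − 3.5)/4 = 0.625.
Left endpoints: 3.5, 4.125, 4.75, 5.375.
f(3.5) ≈ 1.872, f(4.125) ≈ 1.964, f(4.75) ≈ 2.048, f(5.375) ≈ 2.125.
Sum = Δs · [f(3.5) + f(4.125) + f(4.75) + f(5.375)].
Sum ≈ 5.005.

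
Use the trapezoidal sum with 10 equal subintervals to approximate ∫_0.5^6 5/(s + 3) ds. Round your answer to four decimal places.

4.7310

Δs = (6 − 0.5)/10 = 0.55.
f(0.5) = 10/7, f(1.05) = 100/81, f(1.6) = 25/23, f(2.15) = 100/103, f(2.7) = 50/57, f(3.25) = 0.8, f(3.8) = 25/34, f(4.35) = 100/147, f(4.9) = 50/79, f(5.45) = 100/169, f(6) = 5/9.
T_10 = (Δs/2)·[f(s_0) + 2f(s_1) + ... + 2f(s_{9}) + f(s_10)].
Sum ≈ 4.7310.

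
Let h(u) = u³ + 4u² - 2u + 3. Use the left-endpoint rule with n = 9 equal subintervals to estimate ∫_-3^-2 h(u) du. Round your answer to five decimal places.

Δu = (-2 − (-3))/9 = 1/9.
Left endpoints: -3, -26/9, -25/9, -8/3, -23/9, -22/9, -7/3, -20/9, -19/9.
h(-3) = 18, h(-26/9) = 13159/729, h(-25/9) = 13112/729, h(-8/3) = 481/27, h(-23/9) = 12790/729, h(-22/9) = 12527/729, h(-7/3) = 452/27, h(-20/9) = 11827/729, h(-19/9) = 11402/729.
Sum = Δu · [h(-3) + h(-26/9) + h(-25/9) + ...].
Sum ≈ 17.24280.

17.24280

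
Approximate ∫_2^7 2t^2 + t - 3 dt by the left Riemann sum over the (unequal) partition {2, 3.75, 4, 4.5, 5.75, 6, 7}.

Subinterval widths: 1.75, 0.25, 0.5, 1.25, 0.25, 1.
Left endpoints: 2, 3.75, 4, 4.5, 5.75, 6.
f(2) = 7, f(3.75) = 28.875, f(4) = 33, f(4.5) = 42, f(5.75) = 68.875, f(6) = 75.
Sum = Σ Δt_i · f(t_i).
Sum = 180.6875.

180.6875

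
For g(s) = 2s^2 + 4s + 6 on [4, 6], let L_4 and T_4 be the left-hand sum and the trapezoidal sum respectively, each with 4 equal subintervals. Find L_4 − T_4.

-12

L_4 = 141.5.
T_4 = 153.5.
L_4 − T_4 = -12.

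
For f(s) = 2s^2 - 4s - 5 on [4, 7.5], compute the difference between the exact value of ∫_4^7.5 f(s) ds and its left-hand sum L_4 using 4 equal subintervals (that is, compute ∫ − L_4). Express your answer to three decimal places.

Exact integral: ∫_4^7.5 f(s) ds ≈ 140.58333.
L_4 = 112.3828125.
Error ≈ 140.58333 − 112.3828125 ≈ 28.201.

28.201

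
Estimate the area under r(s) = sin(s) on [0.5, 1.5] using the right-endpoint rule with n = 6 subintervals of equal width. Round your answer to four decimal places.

0.8481

Δs = (1.5 − 0.5)/6 = 1/6.
Right endpoints: 2/3, 5/6, 1, 7/6, 4/3, 1.5.
r(2/3) ≈ 0.6184, r(5/6) ≈ 0.7402, r(1) ≈ 0.8415, r(7/6) ≈ 0.9194, r(4/3) ≈ 0.9719, r(1.5) ≈ 0.9975.
Sum = Δs · [r(2/3) + r(5/6) + r(1) + ...].
Sum ≈ 0.8481.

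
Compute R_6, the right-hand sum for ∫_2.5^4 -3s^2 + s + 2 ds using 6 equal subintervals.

-44.015625

Δs = (4 − 2.5)/6 = 0.25.
Right endpoints: 2.75, 3, 3.25, 3.5, 3.75, 4.
f(2.75) = -17.9375, f(3) = -22, f(3.25) = -26.4375, f(3.5) = -31.25, f(3.75) = -36.4375, f(4) = -42.
Sum = Δs · [f(2.75) + f(3) + f(3.25) + ...].
Sum = -44.015625.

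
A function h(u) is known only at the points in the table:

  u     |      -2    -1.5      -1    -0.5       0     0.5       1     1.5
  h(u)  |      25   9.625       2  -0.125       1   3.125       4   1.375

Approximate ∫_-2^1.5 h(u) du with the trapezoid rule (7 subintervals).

16.40625

Δu = 0.5.
T_7 = (0.5/2)·[25 + 2·9.625 + 2·2 + 2·(-0.125) + 2·1 + 2·3.125 + 2·4 + 1.375] = 16.40625.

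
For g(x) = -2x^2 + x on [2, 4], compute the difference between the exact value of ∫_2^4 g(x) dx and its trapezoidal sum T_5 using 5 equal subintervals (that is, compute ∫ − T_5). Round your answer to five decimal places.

0.10667

Exact integral: ∫_2^4 g(x) dx ≈ -31.3333333.
T_5 = -31.44.
Error ≈ -31.3333333 − (-31.44) ≈ 0.10667.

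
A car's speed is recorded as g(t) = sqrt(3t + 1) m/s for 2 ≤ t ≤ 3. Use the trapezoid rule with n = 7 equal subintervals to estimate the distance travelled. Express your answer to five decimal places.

Δt = (3 − 2)/7 = 1/7.
g(2) ≈ 2.64575, g(15/7) ≈ 2.72554, g(16/7) ≈ 2.80306, g(17/7) ≈ 2.87849, g(18/7) ≈ 2.95200, g(19/7) ≈ 3.02372, g(20/7) ≈ 3.09377, g(3) ≈ 3.16228.
T_7 = (Δt/2)·[g(t_0) + 2g(t_1) + ... + 2g(t_{6}) + g(t_7)].
Sum ≈ 2.91151.

2.91151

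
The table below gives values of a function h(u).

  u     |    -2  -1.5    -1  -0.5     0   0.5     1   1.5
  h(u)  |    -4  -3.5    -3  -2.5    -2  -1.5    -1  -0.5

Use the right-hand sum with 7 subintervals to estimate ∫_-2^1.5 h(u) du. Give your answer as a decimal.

-7

Δu = 0.5.
Sum = 0.5·[(-3.5) + (-3) + (-2.5) + (-2) + (-1.5) + (-1) + (-0.5)] = -7.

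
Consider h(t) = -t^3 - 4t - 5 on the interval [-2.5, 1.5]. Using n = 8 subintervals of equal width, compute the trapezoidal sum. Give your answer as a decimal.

-3.25

Δt = (1.5 − (-2.5))/8 = 0.5.
h(-2.5) = 20.625, h(-2) = 11, h(-1.5) = 4.375, h(-1) = 0, h(-0.5) = -2.875, h(0) = -5, h(0.5) = -7.125, h(1) = -10, h(1.5) = -14.375.
T_8 = (Δt/2)·[h(t_0) + 2h(t_1) + ... + 2h(t_{7}) + h(t_8)].
Sum = -3.25.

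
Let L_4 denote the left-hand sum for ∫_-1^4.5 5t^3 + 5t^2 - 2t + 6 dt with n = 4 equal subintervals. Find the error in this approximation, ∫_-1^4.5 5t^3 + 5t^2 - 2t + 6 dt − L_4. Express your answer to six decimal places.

Exact integral: ∫_-1^4.5 f(t) dt ≈ 678.61979167.
L_4 ≈ 357.48925781.
Error ≈ 678.61979167 − 357.48925781 ≈ 321.130534.

321.130534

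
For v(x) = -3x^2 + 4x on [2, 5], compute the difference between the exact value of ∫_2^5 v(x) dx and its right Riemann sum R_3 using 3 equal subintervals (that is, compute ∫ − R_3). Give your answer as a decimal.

27

Exact integral: ∫_2^5 v(x) dx = -75.
R_3 = -102.
Error = -75 − (-102) = 27.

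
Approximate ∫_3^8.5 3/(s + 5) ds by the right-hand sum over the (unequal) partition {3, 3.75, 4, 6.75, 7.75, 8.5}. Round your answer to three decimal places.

Subinterval widths: 0.75, 0.25, 2.75, 1, 0.75.
Right endpoints: 3.75, 4, 6.75, 7.75, 8.5.
f(3.75) = 12/35, f(4) = 1/3, f(6.75) = 12/47, f(7.75) = 4/17, f(8.5) = 2/9.
Sum = Σ Δs_i · f(s_i).
Sum ≈ 1.445.

1.445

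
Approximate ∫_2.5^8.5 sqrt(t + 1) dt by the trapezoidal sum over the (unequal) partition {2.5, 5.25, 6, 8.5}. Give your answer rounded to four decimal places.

Subinterval widths: 2.75, 0.75, 2.5.
f(2.5) ≈ 1.8708, f(5.25) ≈ 2.5000, f(6) ≈ 2.6458, f(8.5) ≈ 3.0822.
On each subinterval the trapezoid contributes (Δt_i/2)·[f(t_{i-1}) + f(t_i)].
Sum ≈ 15.0995.

15.0995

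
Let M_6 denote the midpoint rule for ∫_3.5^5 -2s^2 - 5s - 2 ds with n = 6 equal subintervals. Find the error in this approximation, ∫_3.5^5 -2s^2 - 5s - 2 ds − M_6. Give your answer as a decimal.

-0.015625

Exact integral: ∫_3.5^5 f(s) ds = -89.625.
M_6 = -89.609375.
Error = -89.625 − (-89.609375) = -0.015625.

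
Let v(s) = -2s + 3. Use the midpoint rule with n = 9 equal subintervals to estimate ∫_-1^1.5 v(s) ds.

6.25

Δs = (1.5 − (-1))/9 = 5/18.
Midpoints: -31/36, -7/12, -11/36, -1/36, 0.25, 19/36, 29/36, 13/12, 49/36.
v(-31/36) = 85/18, v(-7/12) = 25/6, v(-11/36) = 65/18, v(-1/36) = 55/18, v(0.25) = 2.5, v(19/36) = 35/18, v(29/36) = 25/18, v(13/12) = 5/6, v(49/36) = 5/18.
Sum = Δs · [v(-31/36) + v(-7/12) + v(-11/36) + ...].
Sum = 6.25.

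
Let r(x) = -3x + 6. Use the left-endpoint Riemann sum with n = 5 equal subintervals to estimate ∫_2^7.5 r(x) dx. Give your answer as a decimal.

Δx = (7.5 − 2)/5 = 1.1.
Left endpoints: 2, 3.1, 4.2, 5.3, 6.4.
r(2) = 0, r(3.1) = -3.3, r(4.2) = -6.6, r(5.3) = -9.9, r(6.4) = -13.2.
Sum = Δx · [r(2) + r(3.1) + r(4.2) + r(5.3) + r(6.4)].
Sum = -36.3.

-36.3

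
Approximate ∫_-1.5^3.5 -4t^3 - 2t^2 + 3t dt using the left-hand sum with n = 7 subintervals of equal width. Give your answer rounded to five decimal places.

-98.92857

Δt = (3.5 − (-1.5))/7 = 5/7.
Left endpoints: -1.5, -11/14, -1/14, 9/14, 19/14, 29/14, 39/14.
f(-1.5) = 4.5, f(-11/14) = -1133/686, f(-1/14) = -153/686, f(9/14) = 27/686, f(19/14) = -6593/686, f(29/14) = -26013/686, f(39/14) = -64233/686.
Sum = Δt · [f(-1.5) + f(-11/14) + f(-1/14) + ...].
Sum ≈ -98.92857.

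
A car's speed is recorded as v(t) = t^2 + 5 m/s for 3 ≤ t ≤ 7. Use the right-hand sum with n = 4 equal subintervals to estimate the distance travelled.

146

Δt = (7 − 3)/4 = 1.
Right endpoints: 4, 5, 6, 7.
v(4) = 21, v(5) = 30, v(6) = 41, v(7) = 54.
Sum = Δt · [v(4) + v(5) + v(6) + v(7)].
Sum = 146.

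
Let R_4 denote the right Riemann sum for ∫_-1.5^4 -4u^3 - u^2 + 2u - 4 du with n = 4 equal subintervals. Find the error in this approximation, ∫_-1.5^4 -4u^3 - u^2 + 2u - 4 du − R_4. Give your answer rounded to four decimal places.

Exact integral: ∫_-1.5^4 f(u) du ≈ -281.645833.
R_4 = -496.546875.
Error ≈ -281.645833 − (-496.546875) ≈ 214.9010.

214.9010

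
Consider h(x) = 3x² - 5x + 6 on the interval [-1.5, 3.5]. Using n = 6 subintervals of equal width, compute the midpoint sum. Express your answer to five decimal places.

50.38194

Δx = (3.5 − (-1.5))/6 = 5/6.
Midpoints: -13/12, -0.25, 7/12, 17/12, 2.25, 37/12.
h(-13/12) = 14.9375, h(-0.25) = 7.4375, h(7/12) = 197/48, h(17/12) = 4.9375, h(2.25) = 9.9375, h(37/12) = 917/48.
Sum = Δx · [h(-13/12) + h(-0.25) + h(7/12) + ...].
Sum ≈ 50.38194.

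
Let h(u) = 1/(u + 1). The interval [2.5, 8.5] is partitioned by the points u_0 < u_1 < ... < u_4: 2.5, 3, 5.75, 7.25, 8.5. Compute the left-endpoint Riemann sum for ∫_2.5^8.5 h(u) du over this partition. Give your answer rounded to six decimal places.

Subinterval widths: 0.5, 2.75, 1.5, 1.25.
Left endpoints: 2.5, 3, 5.75, 7.25.
h(2.5) = 2/7, h(3) = 0.25, h(5.75) = 4/27, h(7.25) = 4/33.
Sum = Σ Δu_i · h(u_i).
Sum ≈ 1.204095.

1.204095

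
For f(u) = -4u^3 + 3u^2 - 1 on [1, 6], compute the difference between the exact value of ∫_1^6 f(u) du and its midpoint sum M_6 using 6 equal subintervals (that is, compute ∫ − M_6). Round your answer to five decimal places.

-11.28472

Exact integral: ∫_1^6 f(u) du = -1085.
M_6 ≈ -1073.7152778.
Error ≈ -1085 − (-1073.7152778) ≈ -11.28472.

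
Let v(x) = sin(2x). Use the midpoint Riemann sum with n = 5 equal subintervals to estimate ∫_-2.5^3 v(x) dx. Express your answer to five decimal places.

Δx = (3 − (-2.5))/5 = 1.1.
Midpoints: -1.95, -0.85, 0.25, 1.35, 2.45.
v(-1.95) ≈ 0.68777, v(-0.85) ≈ -0.99166, v(0.25) ≈ 0.47943, v(1.35) ≈ 0.42738, v(2.45) ≈ -0.98245.
Sum = Δx · [v(-1.95) + v(-0.85) + v(0.25) + v(1.35) + v(2.45)].
Sum ≈ -0.41750.

-0.41750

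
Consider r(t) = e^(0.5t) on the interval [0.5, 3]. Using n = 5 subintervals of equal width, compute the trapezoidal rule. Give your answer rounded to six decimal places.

Δt = (3 − 0.5)/5 = 0.5.
r(0.5) ≈ 1.284025, r(1) ≈ 1.648721, r(1.5) ≈ 2.117000, r(2) ≈ 2.718282, r(2.5) ≈ 3.490343, r(3) ≈ 4.481689.
T_5 = (Δt/2)·[r(t_0) + 2r(t_1) + ... + 2r(t_{4}) + r(t_5)].
Sum ≈ 6.428602.

6.428602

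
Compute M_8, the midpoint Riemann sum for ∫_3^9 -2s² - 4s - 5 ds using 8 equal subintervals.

-641.4375

Δs = (9 − 3)/8 = 0.75.
Midpoints: 3.375, 4.125, 4.875, 5.625, 6.375, 7.125, 7.875, 8.625.
f(3.375) = -41.28125, f(4.125) = -55.53125, f(4.875) = -72.03125, f(5.625) = -90.78125, f(6.375) = -111.78125, f(7.125) = -135.03125, f(7.875) = -160.53125, f(8.625) = -188.28125.
Sum = Δs · [f(3.375) + f(4.125) + f(4.875) + ...].
Sum = -641.4375.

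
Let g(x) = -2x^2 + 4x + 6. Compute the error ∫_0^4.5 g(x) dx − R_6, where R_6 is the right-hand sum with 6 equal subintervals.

Exact integral: ∫_0^4.5 g(x) dx = 6.75.
R_6 = -2.53125.
Error = 6.75 − (-2.53125) = 9.28125.

9.28125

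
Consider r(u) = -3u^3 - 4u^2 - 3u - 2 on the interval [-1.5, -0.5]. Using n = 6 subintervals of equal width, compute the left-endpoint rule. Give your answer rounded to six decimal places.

0.835648

Δu = (-0.5 − (-1.5))/6 = 1/6.
Left endpoints: -1.5, -4/3, -7/6, -1, -5/6, -2/3.
r(-1.5) = 3.625, r(-4/3) = 2, r(-7/6) = 59/72, r(-1) = 0, r(-5/6) = -13/24, r(-2/3) = -8/9.
Sum = Δu · [r(-1.5) + r(-4/3) + r(-7/6) + ...].
Sum ≈ 0.835648.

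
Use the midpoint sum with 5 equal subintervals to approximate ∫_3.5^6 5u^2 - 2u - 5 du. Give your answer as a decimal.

Δu = (6 − 3.5)/5 = 0.5.
Midpoints: 3.75, 4.25, 4.75, 5.25, 5.75.
f(3.75) = 57.8125, f(4.25) = 76.8125, f(4.75) = 98.3125, f(5.25) = 122.3125, f(5.75) = 148.8125.
Sum = Δu · [f(3.75) + f(4.25) + f(4.75) + f(5.25) + f(5.75)].
Sum = 252.03125.

252.03125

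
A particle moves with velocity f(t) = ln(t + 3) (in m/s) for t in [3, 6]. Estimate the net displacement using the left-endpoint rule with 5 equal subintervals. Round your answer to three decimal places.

5.901

Δt = (6 − 3)/5 = 0.6.
Left endpoints: 3, 3.6, 4.2, 4.8, 5.4.
f(3) ≈ 1.792, f(3.6) ≈ 1.887, f(4.2) ≈ 1.974, f(4.8) ≈ 2.054, f(5.4) ≈ 2.128.
Sum = Δt · [f(3) + f(3.6) + f(4.2) + f(4.8) + f(5.4)].
Sum ≈ 5.901.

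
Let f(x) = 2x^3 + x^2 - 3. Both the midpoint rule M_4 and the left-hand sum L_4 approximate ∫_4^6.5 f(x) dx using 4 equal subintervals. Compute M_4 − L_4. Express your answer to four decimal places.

131.9092

M_4 ≈ 824.594727.
L_4 ≈ 692.685547.
M_4 − L_4 ≈ 131.9092.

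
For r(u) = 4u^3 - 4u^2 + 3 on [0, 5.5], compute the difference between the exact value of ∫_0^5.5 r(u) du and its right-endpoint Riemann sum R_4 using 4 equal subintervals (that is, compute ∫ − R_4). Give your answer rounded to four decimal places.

-424.6029

Exact integral: ∫_0^5.5 r(u) du ≈ 709.729167.
R_4 = 1134.33203125.
Error ≈ 709.729167 − 1134.33203125 ≈ -424.6029.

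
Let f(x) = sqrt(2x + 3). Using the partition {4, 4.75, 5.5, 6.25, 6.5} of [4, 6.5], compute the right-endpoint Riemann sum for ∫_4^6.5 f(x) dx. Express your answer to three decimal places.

Subinterval widths: 0.75, 0.75, 0.75, 0.25.
Right endpoints: 4.75, 5.5, 6.25, 6.5.
f(4.75) ≈ 3.536, f(5.5) ≈ 3.742, f(6.25) ≈ 3.937, f(6.5) ≈ 4.000.
Sum = Σ Δx_i · f(x_i).
Sum ≈ 9.411.

9.411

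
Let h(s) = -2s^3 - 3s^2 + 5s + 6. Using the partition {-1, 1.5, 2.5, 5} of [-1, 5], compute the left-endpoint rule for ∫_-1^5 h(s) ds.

Subinterval widths: 2.5, 1, 2.5.
Left endpoints: -1, 1.5, 2.5.
h(-1) = 0, h(1.5) = 0, h(2.5) = -31.5.
Sum = Σ Δs_i · h(s_i).
Sum = -78.75.

-78.75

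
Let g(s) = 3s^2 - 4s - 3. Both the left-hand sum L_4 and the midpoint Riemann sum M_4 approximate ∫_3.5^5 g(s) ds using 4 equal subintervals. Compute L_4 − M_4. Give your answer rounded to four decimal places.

-5.8887

L_4 = 46.18359375.
M_4 ≈ 52.072266.
L_4 − M_4 ≈ -5.8887.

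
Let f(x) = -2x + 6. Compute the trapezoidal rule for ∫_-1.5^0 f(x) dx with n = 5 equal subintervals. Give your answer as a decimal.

11.25

Δx = (0 − (-1.5))/5 = 0.3.
f(-1.5) = 9, f(-1.2) = 8.4, f(-0.9) = 7.8, f(-0.6) = 7.2, f(-0.3) = 6.6, f(0) = 6.
T_5 = (Δx/2)·[f(x_0) + 2f(x_1) + ... + 2f(x_{4}) + f(x_5)].
Sum = 11.25.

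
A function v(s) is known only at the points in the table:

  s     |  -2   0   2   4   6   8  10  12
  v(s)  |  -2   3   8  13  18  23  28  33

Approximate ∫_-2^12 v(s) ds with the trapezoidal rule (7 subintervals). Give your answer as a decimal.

Δs = 2.
T_7 = (2/2)·[(-2) + 2·3 + 2·8 + 2·13 + 2·18 + 2·23 + 2·28 + 33] = 217.

217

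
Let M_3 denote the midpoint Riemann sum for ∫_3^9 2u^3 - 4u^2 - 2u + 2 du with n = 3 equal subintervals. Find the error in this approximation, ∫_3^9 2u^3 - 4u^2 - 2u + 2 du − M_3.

64

Exact integral: ∫_3^9 f(u) du = 2244.
M_3 = 2180.
Error = 2244 − 2180 = 64.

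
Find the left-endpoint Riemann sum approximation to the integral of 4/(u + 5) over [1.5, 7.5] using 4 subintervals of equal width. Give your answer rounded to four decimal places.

2.8501

Δu = (7.5 − 1.5)/4 = 1.5.
Left endpoints: 1.5, 3, 4.5, 6.
f(1.5) = 8/13, f(3) = 0.5, f(4.5) = 8/19, f(6) = 4/11.
Sum = Δu · [f(1.5) + f(3) + f(4.5) + f(6)].
Sum ≈ 2.8501.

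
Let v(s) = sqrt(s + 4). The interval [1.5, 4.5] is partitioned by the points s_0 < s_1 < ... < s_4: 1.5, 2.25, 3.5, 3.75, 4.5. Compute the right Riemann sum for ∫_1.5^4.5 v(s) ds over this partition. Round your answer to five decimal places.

8.18084

Subinterval widths: 0.75, 1.25, 0.25, 0.75.
Right endpoints: 2.25, 3.5, 3.75, 4.5.
v(2.25) ≈ 2.50000, v(3.5) ≈ 2.73861, v(3.75) ≈ 2.78388, v(4.5) ≈ 2.91548.
Sum = Σ Δs_i · v(s_i).
Sum ≈ 8.18084.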